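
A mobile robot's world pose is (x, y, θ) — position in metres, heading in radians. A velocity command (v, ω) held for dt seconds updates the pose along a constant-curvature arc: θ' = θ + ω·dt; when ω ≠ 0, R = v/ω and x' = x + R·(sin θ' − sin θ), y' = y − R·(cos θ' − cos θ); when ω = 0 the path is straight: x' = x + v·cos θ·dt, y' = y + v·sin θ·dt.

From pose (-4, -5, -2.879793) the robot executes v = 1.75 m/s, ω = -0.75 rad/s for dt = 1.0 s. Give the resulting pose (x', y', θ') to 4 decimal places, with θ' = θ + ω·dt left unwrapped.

θ' = -2.8798 + -0.75·1.0 = -3.6298
R = v/ω = 1.75/-0.75 = -2.3333
x' = -4 + -2.3333·(sin -3.6298 − sin -2.8798) = -5.6983
y' = -5 − -2.3333·(cos -3.6298 − cos -2.8798) = -4.8069

(-5.6983, -4.8069, -3.6298)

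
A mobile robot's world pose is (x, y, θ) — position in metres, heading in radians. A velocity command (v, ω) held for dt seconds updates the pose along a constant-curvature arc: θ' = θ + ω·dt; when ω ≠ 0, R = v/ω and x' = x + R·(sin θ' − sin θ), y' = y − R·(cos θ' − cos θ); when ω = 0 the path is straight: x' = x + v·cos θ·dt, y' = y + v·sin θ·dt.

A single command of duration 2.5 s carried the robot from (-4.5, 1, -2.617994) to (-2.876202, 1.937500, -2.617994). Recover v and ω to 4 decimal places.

Δθ = -2.617994 − -2.617994 = 0.000000
ω = Δθ/dt = 0.000000/2.5 = 0.0000
ω = 0 → v = (Δx·cos θ + Δy·sin θ)/dt = -0.7500

v = -0.7500, ω = 0.0000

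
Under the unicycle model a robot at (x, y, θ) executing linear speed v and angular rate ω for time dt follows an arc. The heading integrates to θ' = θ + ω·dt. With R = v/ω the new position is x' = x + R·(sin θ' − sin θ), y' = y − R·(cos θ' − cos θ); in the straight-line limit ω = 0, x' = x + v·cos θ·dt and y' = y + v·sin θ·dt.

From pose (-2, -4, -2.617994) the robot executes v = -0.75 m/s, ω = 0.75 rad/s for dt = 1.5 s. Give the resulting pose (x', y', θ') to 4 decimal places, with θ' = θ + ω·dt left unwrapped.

θ' = -2.6180 + 0.75·1.5 = -1.4930
R = v/ω = -0.75/0.75 = -1.0000
x' = -2 + -1.0000·(sin -1.4930 − sin -2.6180) = -1.5030
y' = -4 − -1.0000·(cos -1.4930 − cos -2.6180) = -3.0563

(-1.5030, -3.0563, -1.4930)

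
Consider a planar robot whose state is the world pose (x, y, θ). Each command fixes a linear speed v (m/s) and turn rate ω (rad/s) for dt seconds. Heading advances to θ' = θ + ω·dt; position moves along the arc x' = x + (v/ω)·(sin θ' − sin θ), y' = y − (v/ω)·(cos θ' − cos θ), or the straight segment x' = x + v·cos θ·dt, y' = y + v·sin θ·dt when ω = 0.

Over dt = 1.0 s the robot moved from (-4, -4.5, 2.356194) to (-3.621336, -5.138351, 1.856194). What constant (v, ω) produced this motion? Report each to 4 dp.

v = -0.7500, ω = -0.5000

Δθ = 1.856194 − 2.356194 = -0.500000
ω = Δθ/dt = -0.500000/1.0 = -0.5000
R = −Δy/(cos θ' − cos θ) = 1.5000
v = R·ω = 1.5000·-0.5000 = -0.7500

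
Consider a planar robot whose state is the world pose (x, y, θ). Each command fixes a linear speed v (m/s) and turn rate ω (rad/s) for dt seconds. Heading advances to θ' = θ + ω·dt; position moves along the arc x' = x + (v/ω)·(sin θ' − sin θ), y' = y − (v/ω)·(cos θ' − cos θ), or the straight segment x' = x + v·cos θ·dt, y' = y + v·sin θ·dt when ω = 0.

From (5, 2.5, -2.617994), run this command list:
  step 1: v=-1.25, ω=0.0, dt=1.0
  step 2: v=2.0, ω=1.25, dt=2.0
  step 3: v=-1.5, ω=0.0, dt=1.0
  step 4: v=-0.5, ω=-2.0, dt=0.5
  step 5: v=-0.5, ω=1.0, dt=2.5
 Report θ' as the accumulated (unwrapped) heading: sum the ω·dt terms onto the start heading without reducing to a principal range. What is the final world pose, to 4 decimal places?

step 1: θ'=-2.6180 (straight) → pose (6.0825, 3.1250, -2.6180)
step 2: θ'=-0.1180 (R=1.6000) → pose (6.6942, 0.1505, -0.1180)
step 3: θ'=-0.1180 (straight) → pose (5.2046, 0.3271, -0.1180)
step 4: θ'=-1.1180 (R=0.2500) → pose (5.0092, 0.4660, -1.1180)
step 5: θ'=1.3820 (R=-0.5000) → pose (4.0685, 0.3410, 1.3820)

(4.0685, 0.3410, 1.3820)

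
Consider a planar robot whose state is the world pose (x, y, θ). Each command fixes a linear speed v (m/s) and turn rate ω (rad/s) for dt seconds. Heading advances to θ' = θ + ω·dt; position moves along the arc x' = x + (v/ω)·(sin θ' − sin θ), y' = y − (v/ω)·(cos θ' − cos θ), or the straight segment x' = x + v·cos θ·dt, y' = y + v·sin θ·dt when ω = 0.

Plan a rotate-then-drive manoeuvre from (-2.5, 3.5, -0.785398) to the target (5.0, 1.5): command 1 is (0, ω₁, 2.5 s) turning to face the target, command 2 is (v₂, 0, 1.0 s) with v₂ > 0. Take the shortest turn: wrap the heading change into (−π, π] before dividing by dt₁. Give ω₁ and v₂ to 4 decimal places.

heading to target = atan2(1.5−3.5, 5−-2.5) = -0.2606
Δθ = wrap(-0.2606 − -0.7854) = 0.5248; ω₁ = Δθ/dt₁ = 0.2099
distance = √((5−-2.5)² + (1.5−3.5)²) = 7.7621; v₂ = distance/dt₂ = 7.7621

ω₁ = 0.2099, v₂ = 7.7621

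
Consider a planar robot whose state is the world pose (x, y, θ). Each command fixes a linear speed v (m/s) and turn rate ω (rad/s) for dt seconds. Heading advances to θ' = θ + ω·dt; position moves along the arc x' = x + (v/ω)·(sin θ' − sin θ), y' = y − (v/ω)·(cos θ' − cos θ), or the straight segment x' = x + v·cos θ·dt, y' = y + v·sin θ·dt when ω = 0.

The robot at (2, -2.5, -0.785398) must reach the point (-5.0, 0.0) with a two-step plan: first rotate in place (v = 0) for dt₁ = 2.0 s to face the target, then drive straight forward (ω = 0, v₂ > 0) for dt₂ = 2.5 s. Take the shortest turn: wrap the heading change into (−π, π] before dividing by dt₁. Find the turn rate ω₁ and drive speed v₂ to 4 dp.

heading to target = atan2(0−-2.5, -5−2) = 2.7986
Δθ = wrap(2.7986 − -0.7854) = -2.6992; ω₁ = Δθ/dt₁ = -1.3496
distance = √((-5−2)² + (0−-2.5)²) = 7.4330; v₂ = distance/dt₂ = 2.9732

ω₁ = -1.3496, v₂ = 2.9732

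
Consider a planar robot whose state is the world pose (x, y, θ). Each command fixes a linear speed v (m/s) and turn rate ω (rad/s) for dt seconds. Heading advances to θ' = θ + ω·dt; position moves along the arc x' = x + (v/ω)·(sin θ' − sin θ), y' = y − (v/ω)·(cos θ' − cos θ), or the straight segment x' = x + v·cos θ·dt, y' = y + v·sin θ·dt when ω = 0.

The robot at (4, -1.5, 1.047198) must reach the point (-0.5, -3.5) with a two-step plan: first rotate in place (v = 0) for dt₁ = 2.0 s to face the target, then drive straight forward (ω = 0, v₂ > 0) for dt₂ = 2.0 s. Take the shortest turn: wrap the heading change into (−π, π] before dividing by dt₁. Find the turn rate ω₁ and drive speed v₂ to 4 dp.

ω₁ = 1.2563, v₂ = 2.4622

heading to target = atan2(-3.5−-1.5, -0.5−4) = -2.7234
Δθ = wrap(-2.7234 − 1.0472) = 2.5126; ω₁ = Δθ/dt₁ = 1.2563
distance = √((-0.5−4)² + (-3.5−-1.5)²) = 4.9244; v₂ = distance/dt₂ = 2.4622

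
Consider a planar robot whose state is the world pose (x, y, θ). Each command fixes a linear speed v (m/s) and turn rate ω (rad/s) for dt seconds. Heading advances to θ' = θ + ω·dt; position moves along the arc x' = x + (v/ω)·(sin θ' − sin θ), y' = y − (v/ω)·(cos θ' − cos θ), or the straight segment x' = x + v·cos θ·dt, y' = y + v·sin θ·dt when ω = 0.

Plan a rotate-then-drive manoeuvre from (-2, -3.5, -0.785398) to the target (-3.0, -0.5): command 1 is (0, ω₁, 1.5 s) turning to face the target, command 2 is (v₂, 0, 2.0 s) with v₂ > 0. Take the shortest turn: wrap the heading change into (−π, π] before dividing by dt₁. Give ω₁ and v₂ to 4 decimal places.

heading to target = atan2(-0.5−-3.5, -3−-2) = 1.8925
Δθ = wrap(1.8925 − -0.7854) = 2.6779; ω₁ = Δθ/dt₁ = 1.7853
distance = √((-3−-2)² + (-0.5−-3.5)²) = 3.1623; v₂ = distance/dt₂ = 1.5811

ω₁ = 1.7853, v₂ = 1.5811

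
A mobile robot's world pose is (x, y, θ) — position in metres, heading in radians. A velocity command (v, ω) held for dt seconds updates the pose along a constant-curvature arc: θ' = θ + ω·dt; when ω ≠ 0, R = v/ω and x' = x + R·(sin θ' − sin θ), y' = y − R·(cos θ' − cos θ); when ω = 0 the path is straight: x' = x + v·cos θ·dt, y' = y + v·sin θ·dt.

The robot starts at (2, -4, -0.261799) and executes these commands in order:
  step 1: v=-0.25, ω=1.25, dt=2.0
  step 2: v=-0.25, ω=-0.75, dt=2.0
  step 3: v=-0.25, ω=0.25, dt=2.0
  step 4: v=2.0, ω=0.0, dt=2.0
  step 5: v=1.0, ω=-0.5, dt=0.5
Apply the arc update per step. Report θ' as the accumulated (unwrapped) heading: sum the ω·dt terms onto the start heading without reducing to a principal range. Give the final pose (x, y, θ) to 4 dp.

(3.0077, -0.9549, 0.9882)

step 1: θ'=2.2382 (R=-0.2000) → pose (1.7912, -4.3170, 2.2382)
step 2: θ'=0.7382 (R=0.3333) → pose (1.7537, -4.7699, 0.7382)
step 3: θ'=1.2382 (R=-1.0000) → pose (1.4814, -5.1830, 1.2382)
step 4: θ'=1.2382 (straight) → pose (2.7874, -1.4022, 1.2382)
step 5: θ'=0.9882 (R=-2.0000) → pose (3.0077, -0.9549, 0.9882)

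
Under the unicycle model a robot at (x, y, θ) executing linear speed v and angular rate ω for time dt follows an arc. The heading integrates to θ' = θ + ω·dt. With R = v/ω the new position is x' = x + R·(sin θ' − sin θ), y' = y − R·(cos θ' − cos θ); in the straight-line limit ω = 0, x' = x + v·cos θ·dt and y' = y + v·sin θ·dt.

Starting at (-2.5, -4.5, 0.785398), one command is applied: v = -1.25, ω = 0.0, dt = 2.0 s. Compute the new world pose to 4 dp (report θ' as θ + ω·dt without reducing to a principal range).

(-4.2678, -6.2678, 0.7854)

θ' = 0.7854 + 0.0·2.0 = 0.7854
ω = 0 → straight: x' = -2.5 + -1.25·cos(0.7854)·2.0 = -4.2678
y' = -4.5 + -1.25·sin(0.7854)·2.0 = -6.2678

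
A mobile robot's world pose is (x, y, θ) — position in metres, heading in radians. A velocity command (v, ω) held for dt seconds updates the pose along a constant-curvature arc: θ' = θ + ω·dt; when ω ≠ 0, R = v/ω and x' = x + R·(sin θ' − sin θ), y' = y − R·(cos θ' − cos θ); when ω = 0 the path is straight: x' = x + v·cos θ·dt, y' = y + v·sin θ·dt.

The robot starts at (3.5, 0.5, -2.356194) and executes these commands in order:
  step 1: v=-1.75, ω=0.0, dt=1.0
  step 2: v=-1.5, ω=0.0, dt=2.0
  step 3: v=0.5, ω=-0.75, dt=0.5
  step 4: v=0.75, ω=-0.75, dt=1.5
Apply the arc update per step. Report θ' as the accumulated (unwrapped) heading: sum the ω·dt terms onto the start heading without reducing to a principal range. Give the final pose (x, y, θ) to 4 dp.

(5.5990, 3.8805, -3.8562)

step 1: θ'=-2.3562 (straight) → pose (4.7374, 1.7374, -2.3562)
step 2: θ'=-2.3562 (straight) → pose (6.8588, 3.8588, -2.3562)
step 3: θ'=-2.7312 (R=-0.6667) → pose (6.6533, 3.7189, -2.7312)
step 4: θ'=-3.8562 (R=-1.0000) → pose (5.5990, 3.8805, -3.8562)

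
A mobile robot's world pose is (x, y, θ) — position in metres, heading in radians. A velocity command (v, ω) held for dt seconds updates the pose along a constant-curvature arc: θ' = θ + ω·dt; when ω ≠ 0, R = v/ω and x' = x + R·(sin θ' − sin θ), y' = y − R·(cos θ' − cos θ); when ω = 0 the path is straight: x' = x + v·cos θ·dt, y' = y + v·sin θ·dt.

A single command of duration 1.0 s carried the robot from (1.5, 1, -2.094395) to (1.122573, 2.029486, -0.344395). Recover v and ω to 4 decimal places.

v = -1.2500, ω = 1.7500

Δθ = -0.344395 − -2.094395 = 1.750000
ω = Δθ/dt = 1.750000/1.0 = 1.7500
R = −Δy/(cos θ' − cos θ) = -0.7143
v = R·ω = -0.7143·1.7500 = -1.2500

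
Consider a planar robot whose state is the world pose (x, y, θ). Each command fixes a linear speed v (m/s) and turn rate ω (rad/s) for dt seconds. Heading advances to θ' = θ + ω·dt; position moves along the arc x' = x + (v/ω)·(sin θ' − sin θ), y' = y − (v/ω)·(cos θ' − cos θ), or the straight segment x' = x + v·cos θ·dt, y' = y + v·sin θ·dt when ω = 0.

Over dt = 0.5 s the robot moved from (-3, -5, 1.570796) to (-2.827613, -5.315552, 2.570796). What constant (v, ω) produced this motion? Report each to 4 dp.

v = -0.7500, ω = 2.0000

Δθ = 2.570796 − 1.570796 = 1.000000
ω = Δθ/dt = 1.000000/0.5 = 2.0000
R = −Δy/(cos θ' − cos θ) = -0.3750
v = R·ω = -0.3750·2.0000 = -0.7500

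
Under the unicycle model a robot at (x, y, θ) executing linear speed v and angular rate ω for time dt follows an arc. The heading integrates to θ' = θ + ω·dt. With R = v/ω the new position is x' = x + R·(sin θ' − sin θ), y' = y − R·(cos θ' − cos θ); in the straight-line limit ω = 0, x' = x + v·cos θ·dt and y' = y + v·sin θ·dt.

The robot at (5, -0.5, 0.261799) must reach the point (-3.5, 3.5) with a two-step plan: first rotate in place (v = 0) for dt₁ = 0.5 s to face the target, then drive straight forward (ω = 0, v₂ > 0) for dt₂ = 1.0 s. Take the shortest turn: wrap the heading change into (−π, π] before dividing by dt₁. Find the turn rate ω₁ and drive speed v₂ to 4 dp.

heading to target = atan2(3.5−-0.5, -3.5−5) = 2.7018
Δθ = wrap(2.7018 − 0.2618) = 2.4400; ω₁ = Δθ/dt₁ = 4.8799
distance = √((-3.5−5)² + (3.5−-0.5)²) = 9.3941; v₂ = distance/dt₂ = 9.3941

ω₁ = 4.8799, v₂ = 9.3941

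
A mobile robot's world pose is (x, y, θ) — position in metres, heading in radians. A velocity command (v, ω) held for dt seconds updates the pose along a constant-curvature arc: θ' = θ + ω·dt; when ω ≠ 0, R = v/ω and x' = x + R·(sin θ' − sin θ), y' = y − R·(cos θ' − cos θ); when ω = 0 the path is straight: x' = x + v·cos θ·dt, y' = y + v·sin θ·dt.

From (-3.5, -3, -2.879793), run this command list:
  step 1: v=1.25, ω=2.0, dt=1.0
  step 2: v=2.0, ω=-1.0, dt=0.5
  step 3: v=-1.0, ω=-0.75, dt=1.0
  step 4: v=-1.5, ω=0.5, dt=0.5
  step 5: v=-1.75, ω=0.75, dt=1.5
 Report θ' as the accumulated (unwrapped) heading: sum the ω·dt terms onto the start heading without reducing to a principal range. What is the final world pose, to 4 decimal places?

step 1: θ'=-0.8798 (R=0.6250) → pose (-3.8199, -4.0020, -0.8798)
step 2: θ'=-1.3798 (R=-2.0000) → pose (-3.3975, -4.8970, -1.3798)
step 3: θ'=-2.1298 (R=1.3333) → pose (-3.2188, -3.9367, -2.1298)
step 4: θ'=-1.8798 (R=-3.0000) → pose (-2.9042, -3.2580, -1.8798)
step 5: θ'=-0.7548 (R=-2.3333) → pose (-3.5284, -0.8488, -0.7548)

(-3.5284, -0.8488, -0.7548)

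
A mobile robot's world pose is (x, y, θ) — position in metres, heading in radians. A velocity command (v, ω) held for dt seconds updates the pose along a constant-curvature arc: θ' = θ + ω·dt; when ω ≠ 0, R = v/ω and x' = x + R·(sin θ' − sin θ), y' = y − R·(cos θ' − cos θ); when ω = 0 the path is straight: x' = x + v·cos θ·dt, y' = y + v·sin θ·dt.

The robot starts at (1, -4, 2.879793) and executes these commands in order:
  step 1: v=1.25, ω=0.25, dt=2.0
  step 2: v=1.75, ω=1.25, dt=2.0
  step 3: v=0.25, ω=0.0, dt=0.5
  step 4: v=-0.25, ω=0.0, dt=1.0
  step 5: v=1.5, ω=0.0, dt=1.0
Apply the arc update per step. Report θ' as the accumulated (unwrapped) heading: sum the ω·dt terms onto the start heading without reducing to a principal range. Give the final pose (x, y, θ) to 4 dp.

(-0.4285, -7.1586, 5.8798)

step 1: θ'=3.3798 (R=5.0000) → pose (-1.4739, -3.9708, 3.3798)
step 2: θ'=5.8798 (R=1.4000) → pose (-1.6931, -6.6189, 5.8798)
step 3: θ'=5.8798 (straight) → pose (-1.5781, -6.6680, 5.8798)
step 4: θ'=5.8798 (straight) → pose (-1.8081, -6.5698, 5.8798)
step 5: θ'=5.8798 (straight) → pose (-0.4285, -7.1586, 5.8798)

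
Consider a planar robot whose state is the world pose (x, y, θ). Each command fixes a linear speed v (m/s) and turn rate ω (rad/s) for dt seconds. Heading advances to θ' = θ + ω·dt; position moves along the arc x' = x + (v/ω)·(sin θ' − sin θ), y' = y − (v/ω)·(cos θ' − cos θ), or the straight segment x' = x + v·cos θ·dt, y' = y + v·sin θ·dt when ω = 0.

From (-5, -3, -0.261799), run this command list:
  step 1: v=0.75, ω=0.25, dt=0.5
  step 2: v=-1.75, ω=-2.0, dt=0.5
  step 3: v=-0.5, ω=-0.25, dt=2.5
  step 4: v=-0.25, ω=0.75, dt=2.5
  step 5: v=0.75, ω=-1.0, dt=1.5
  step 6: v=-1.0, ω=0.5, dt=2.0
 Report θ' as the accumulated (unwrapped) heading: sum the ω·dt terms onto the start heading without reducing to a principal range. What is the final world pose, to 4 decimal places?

step 1: θ'=-0.1368 (R=3.0000) → pose (-4.6327, -3.0742, -0.1368)
step 2: θ'=-1.1368 (R=0.8750) → pose (-5.3072, -2.5753, -1.1368)
step 3: θ'=-1.7618 (R=2.0000) → pose (-5.4563, -1.3546, -1.7618)
step 4: θ'=0.1132 (R=-0.3333) → pose (-5.8212, -0.9601, 0.1132)
step 5: θ'=-1.3868 (R=-0.7500) → pose (-4.9991, -1.5681, -1.3868)
step 6: θ'=-0.3868 (R=-2.0000) → pose (-6.2109, -0.0818, -0.3868)

(-6.2109, -0.0818, -0.3868)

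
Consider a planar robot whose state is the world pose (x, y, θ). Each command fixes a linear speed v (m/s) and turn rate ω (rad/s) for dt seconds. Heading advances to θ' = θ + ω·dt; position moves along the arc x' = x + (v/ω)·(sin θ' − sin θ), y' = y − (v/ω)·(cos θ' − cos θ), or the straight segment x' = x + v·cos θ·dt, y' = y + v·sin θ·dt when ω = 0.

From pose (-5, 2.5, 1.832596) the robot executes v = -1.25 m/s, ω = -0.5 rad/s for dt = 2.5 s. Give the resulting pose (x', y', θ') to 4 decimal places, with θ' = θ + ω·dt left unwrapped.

θ' = 1.8326 + -0.5·2.5 = 0.5826
R = v/ω = -1.25/-0.5 = 2.5000
x' = -5 + 2.5000·(sin 0.5826 − sin 1.8326) = -6.0393
y' = 2.5 − 2.5000·(cos 0.5826 − cos 1.8326) = -0.2346

(-6.0393, -0.2346, 0.5826)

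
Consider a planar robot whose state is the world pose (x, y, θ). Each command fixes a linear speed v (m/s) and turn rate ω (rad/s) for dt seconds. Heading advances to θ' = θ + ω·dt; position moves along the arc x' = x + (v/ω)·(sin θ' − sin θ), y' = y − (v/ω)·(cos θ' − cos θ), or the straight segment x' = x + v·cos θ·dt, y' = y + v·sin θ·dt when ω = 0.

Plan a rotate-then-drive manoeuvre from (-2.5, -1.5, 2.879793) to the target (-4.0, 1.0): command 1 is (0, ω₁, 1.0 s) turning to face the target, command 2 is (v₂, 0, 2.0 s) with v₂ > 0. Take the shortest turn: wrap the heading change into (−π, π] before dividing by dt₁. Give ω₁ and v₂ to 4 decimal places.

heading to target = atan2(1−-1.5, -4−-2.5) = 2.1112
Δθ = wrap(2.1112 − 2.8798) = -0.7686; ω₁ = Δθ/dt₁ = -0.7686
distance = √((-4−-2.5)² + (1−-1.5)²) = 2.9155; v₂ = distance/dt₂ = 1.4577

ω₁ = -0.7686, v₂ = 1.4577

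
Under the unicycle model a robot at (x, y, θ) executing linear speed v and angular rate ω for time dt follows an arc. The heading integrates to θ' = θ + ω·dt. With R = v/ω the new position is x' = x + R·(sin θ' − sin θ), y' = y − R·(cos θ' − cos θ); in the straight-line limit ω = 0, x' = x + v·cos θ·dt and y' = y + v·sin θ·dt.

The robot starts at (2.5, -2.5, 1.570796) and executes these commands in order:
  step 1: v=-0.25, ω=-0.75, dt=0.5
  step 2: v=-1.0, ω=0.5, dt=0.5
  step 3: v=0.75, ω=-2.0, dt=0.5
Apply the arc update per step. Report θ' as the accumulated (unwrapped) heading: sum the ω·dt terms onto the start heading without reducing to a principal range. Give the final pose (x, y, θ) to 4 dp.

(2.5638, -2.8137, 0.4458)

step 1: θ'=1.1958 (R=0.3333) → pose (2.4768, -2.6221, 1.1958)
step 2: θ'=1.4458 (R=-2.0000) → pose (2.3535, -3.1053, 1.4458)
step 3: θ'=0.4458 (R=-0.3750) → pose (2.5638, -2.8137, 0.4458)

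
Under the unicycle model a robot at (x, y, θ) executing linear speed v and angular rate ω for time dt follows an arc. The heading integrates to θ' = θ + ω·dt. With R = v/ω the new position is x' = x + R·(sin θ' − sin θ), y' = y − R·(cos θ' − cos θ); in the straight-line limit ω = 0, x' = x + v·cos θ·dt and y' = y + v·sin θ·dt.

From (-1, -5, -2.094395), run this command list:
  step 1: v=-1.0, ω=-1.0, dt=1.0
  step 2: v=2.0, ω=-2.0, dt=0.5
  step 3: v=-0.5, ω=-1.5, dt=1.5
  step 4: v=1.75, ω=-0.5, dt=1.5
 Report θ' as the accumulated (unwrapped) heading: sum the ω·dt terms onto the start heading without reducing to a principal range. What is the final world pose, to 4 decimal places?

(0.9884, -5.6907, -7.0944)

step 1: θ'=-3.0944 (R=1.0000) → pose (-0.1812, -4.5011, -3.0944)
step 2: θ'=-4.0944 (R=-1.0000) → pose (-1.0434, -4.0816, -4.0944)
step 3: θ'=-6.3444 (R=0.3333) → pose (-1.3354, -4.6075, -6.3444)
step 4: θ'=-7.0944 (R=-3.5000) → pose (0.9884, -5.6907, -7.0944)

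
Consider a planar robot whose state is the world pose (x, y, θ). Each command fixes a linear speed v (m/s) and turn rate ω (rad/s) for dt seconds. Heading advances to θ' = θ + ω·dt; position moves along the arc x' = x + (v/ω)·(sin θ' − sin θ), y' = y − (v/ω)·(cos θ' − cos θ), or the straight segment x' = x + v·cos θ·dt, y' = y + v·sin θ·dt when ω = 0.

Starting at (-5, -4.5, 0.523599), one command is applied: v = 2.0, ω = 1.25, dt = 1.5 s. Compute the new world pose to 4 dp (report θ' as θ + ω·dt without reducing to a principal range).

θ' = 0.5236 + 1.25·1.5 = 2.3986
R = v/ω = 2.0/1.25 = 1.6000
x' = -5 + 1.6000·(sin 2.3986 − sin 0.5236) = -4.7176
y' = -4.5 − 1.6000·(cos 2.3986 − cos 0.5236) = -1.9360

(-4.7176, -1.9360, 2.3986)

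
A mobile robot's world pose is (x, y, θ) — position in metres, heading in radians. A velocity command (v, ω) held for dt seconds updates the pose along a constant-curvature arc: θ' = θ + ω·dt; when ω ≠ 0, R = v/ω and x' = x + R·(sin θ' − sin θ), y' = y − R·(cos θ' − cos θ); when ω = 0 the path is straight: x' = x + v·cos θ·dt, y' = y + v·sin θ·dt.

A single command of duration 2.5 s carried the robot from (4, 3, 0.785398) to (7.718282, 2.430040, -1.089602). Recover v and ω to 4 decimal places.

v = 1.7500, ω = -0.7500

Δθ = -1.089602 − 0.785398 = -1.875000
ω = Δθ/dt = -1.875000/2.5 = -0.7500
R = Δx/(sin θ' − sin θ) = -2.3333
v = R·ω = -2.3333·-0.7500 = 1.7500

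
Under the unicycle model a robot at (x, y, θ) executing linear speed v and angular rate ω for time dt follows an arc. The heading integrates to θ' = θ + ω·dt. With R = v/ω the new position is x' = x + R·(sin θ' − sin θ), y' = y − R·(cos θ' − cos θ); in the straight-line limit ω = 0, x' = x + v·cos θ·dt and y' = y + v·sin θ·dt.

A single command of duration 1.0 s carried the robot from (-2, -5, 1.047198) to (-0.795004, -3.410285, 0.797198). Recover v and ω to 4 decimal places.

v = 2.0000, ω = -0.2500

Δθ = 0.797198 − 1.047198 = -0.250000
ω = Δθ/dt = -0.250000/1.0 = -0.2500
R = −Δy/(cos θ' − cos θ) = -8.0000
v = R·ω = -8.0000·-0.2500 = 2.0000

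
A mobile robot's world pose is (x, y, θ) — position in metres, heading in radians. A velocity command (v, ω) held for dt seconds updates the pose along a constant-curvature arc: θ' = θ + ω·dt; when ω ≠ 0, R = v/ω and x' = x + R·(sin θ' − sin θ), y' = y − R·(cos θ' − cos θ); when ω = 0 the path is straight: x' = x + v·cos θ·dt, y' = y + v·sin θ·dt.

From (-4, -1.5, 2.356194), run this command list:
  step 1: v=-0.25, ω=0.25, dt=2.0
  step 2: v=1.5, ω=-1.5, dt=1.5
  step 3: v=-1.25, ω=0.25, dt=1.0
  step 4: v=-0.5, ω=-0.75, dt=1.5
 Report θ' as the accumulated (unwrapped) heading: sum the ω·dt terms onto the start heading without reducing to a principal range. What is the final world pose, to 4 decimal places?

step 1: θ'=2.8562 (R=-1.0000) → pose (-3.5744, -1.7524, 2.8562)
step 2: θ'=0.6062 (R=-1.0000) → pose (-3.8626, 0.0289, 0.6062)
step 3: θ'=0.8562 (R=-5.0000) → pose (-4.7907, -0.8036, 0.8562)
step 4: θ'=-0.2688 (R=0.6667) → pose (-5.4713, -1.0094, -0.2688)

(-5.4713, -1.0094, -0.2688)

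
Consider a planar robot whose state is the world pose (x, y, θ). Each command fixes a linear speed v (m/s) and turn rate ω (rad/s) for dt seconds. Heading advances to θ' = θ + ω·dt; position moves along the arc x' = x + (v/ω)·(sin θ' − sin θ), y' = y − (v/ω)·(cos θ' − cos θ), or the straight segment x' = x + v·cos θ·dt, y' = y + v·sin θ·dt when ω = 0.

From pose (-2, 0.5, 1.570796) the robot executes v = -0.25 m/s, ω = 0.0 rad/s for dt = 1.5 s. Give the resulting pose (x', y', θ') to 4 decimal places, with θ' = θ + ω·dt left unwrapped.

(-2.0000, 0.1250, 1.5708)

θ' = 1.5708 + 0.0·1.5 = 1.5708
ω = 0 → straight: x' = -2 + -0.25·cos(1.5708)·1.5 = -2.0000
y' = 0.5 + -0.25·sin(1.5708)·1.5 = 0.1250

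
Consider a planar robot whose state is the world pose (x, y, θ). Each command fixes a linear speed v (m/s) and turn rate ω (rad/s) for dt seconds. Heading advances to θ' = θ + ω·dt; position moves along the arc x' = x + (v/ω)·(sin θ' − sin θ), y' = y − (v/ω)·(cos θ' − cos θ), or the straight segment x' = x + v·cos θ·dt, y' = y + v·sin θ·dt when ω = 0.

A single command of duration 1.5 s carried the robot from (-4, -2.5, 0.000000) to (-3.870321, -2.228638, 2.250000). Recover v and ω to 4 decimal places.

v = 0.2500, ω = 1.5000

Δθ = 2.250000 − 0.000000 = 2.250000
ω = Δθ/dt = 2.250000/1.5 = 1.5000
R = −Δy/(cos θ' − cos θ) = 0.1667
v = R·ω = 0.1667·1.5000 = 0.2500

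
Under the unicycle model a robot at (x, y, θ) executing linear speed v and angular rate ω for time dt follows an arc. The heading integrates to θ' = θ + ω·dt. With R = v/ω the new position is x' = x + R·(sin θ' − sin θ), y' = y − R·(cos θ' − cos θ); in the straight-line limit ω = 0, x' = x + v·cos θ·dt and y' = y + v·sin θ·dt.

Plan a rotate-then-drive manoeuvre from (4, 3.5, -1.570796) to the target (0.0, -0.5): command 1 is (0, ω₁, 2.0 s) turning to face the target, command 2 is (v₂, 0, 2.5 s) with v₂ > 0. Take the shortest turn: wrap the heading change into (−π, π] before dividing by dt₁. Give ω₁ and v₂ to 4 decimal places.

ω₁ = -0.3927, v₂ = 2.2627

heading to target = atan2(-0.5−3.5, 0−4) = -2.3562
Δθ = wrap(-2.3562 − -1.5708) = -0.7854; ω₁ = Δθ/dt₁ = -0.3927
distance = √((0−4)² + (-0.5−3.5)²) = 5.6569; v₂ = distance/dt₂ = 2.2627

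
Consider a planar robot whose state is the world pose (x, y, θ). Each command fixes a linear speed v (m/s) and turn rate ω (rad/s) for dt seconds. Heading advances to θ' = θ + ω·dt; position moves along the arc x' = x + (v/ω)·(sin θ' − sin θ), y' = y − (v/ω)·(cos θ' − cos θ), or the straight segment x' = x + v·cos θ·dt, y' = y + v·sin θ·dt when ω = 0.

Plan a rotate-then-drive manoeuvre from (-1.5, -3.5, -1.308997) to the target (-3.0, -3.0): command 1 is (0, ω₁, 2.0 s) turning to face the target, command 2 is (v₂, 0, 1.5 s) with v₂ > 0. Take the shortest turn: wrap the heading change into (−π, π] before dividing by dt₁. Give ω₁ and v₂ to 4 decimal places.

ω₁ = -1.0772, v₂ = 1.0541

heading to target = atan2(-3−-3.5, -3−-1.5) = 2.8198
Δθ = wrap(2.8198 − -1.3090) = -2.1543; ω₁ = Δθ/dt₁ = -1.0772
distance = √((-3−-1.5)² + (-3−-3.5)²) = 1.5811; v₂ = distance/dt₂ = 1.0541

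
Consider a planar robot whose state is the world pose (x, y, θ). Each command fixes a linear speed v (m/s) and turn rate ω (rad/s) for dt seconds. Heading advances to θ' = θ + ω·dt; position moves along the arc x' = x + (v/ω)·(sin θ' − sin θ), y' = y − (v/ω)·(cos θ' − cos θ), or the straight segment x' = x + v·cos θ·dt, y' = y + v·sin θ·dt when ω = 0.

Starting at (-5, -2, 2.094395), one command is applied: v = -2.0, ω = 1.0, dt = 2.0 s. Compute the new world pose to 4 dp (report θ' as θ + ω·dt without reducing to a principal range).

θ' = 2.0944 + 1.0·2.0 = 4.0944
R = v/ω = -2.0/1.0 = -2.0000
x' = -5 + -2.0000·(sin 4.0944 − sin 2.0944) = -1.6379
y' = -2 − -2.0000·(cos 4.0944 − cos 2.0944) = -2.1588

(-1.6379, -2.1588, 4.0944)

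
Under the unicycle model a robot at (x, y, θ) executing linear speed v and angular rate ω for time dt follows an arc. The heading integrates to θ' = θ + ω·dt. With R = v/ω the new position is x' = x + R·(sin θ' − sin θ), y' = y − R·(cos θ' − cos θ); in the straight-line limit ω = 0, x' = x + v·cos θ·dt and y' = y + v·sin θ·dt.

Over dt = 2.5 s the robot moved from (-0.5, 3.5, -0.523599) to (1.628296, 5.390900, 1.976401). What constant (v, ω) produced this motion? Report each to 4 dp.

Δθ = 1.976401 − -0.523599 = 2.500000
ω = Δθ/dt = 2.500000/2.5 = 1.0000
R = Δx/(sin θ' − sin θ) = 1.5000
v = R·ω = 1.5000·1.0000 = 1.5000

v = 1.5000, ω = 1.0000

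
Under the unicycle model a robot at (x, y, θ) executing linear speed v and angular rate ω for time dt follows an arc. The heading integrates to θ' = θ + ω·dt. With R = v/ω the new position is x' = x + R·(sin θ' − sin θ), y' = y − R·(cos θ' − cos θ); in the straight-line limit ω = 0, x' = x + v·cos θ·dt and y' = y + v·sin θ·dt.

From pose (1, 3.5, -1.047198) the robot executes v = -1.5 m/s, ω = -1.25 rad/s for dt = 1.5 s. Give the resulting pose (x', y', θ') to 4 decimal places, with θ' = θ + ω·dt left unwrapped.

θ' = -1.0472 + -1.25·1.5 = -2.9222
R = v/ω = -1.5/-1.25 = 1.2000
x' = 1 + 1.2000·(sin -2.9222 − sin -1.0472) = 1.7781
y' = 3.5 − 1.2000·(cos -2.9222 − cos -1.0472) = 5.2712

(1.7781, 5.2712, -2.9222)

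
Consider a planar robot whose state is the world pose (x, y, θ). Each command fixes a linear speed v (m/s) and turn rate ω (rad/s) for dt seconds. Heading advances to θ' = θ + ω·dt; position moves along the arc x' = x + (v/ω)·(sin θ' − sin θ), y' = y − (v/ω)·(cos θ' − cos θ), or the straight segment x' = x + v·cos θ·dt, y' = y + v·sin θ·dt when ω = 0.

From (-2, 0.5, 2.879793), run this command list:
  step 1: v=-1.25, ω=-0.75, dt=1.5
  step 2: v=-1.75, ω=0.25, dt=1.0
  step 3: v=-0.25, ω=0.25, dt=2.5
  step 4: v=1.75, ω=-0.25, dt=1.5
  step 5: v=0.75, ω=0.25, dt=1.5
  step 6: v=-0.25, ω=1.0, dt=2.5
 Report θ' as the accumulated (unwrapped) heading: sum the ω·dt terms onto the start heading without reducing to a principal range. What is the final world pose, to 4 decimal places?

step 1: θ'=1.7548 (R=1.6667) → pose (-0.7928, -0.8049, 1.7548)
step 2: θ'=2.0048 (R=-7.0000) → pose (-0.2620, -2.4677, 2.0048)
step 3: θ'=2.6298 (R=-1.0000) → pose (0.1555, -2.9191, 2.6298)
step 4: θ'=2.2548 (R=-7.0000) → pose (-1.8416, -1.2393, 2.2548)
step 5: θ'=2.6298 (R=3.0000) → pose (-2.6976, -0.5194, 2.6298)
step 6: θ'=5.1298 (R=-0.2500) → pose (-2.3466, -0.2001, 5.1298)

(-2.3466, -0.2001, 5.1298)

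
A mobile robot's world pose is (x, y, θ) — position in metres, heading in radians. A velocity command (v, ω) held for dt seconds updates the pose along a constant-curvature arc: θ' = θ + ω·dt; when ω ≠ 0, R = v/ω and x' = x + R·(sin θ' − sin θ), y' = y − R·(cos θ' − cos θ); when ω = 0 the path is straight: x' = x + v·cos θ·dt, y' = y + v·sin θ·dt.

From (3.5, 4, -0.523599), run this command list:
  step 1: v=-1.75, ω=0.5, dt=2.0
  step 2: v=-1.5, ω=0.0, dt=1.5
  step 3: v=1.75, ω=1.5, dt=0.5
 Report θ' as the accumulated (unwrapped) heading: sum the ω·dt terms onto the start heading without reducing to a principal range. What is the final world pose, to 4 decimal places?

step 1: θ'=0.4764 (R=-3.5000) → pose (0.1450, 4.0792, 0.4764)
step 2: θ'=0.4764 (straight) → pose (-1.8545, 3.0474, 0.4764)
step 3: θ'=1.2264 (R=1.1667) → pose (-1.2914, 3.6902, 1.2264)

(-1.2914, 3.6902, 1.2264)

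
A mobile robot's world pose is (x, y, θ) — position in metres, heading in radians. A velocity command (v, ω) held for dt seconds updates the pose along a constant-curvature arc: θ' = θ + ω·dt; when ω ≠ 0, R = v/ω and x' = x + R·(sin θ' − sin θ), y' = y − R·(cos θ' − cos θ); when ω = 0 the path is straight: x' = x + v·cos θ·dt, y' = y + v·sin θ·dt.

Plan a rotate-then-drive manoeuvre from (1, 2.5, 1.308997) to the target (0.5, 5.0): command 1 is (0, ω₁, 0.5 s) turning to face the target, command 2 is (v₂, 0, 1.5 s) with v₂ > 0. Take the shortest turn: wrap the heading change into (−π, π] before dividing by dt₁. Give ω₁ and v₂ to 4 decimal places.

heading to target = atan2(5−2.5, 0.5−1) = 1.7682
Δθ = wrap(1.7682 − 1.3090) = 0.4592; ω₁ = Δθ/dt₁ = 0.9184
distance = √((0.5−1)² + (5−2.5)²) = 2.5495; v₂ = distance/dt₂ = 1.6997

ω₁ = 0.9184, v₂ = 1.6997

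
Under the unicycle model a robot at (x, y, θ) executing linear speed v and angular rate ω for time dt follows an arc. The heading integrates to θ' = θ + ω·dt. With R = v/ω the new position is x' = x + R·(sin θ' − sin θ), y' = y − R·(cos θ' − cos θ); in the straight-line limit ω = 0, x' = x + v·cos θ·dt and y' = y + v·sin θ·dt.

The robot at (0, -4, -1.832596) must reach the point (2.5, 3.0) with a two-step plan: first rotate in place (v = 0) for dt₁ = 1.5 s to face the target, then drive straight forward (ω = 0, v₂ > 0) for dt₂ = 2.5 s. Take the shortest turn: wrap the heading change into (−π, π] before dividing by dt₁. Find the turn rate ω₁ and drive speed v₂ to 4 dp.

heading to target = atan2(3−-4, 2.5−0) = 1.2278
Δθ = wrap(1.2278 − -1.8326) = 3.0604; ω₁ = Δθ/dt₁ = 2.0402
distance = √((2.5−0)² + (3−-4)²) = 7.4330; v₂ = distance/dt₂ = 2.9732

ω₁ = 2.0402, v₂ = 2.9732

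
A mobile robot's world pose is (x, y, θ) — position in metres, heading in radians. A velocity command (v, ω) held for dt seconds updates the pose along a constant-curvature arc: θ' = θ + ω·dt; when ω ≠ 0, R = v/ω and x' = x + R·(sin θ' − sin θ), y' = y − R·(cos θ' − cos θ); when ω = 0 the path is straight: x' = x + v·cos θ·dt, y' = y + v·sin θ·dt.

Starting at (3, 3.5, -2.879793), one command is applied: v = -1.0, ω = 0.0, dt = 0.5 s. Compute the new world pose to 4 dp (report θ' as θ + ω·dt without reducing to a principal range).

(3.4830, 3.6294, -2.8798)

θ' = -2.8798 + 0.0·0.5 = -2.8798
ω = 0 → straight: x' = 3 + -1.0·cos(-2.8798)·0.5 = 3.4830
y' = 3.5 + -1.0·sin(-2.8798)·0.5 = 3.6294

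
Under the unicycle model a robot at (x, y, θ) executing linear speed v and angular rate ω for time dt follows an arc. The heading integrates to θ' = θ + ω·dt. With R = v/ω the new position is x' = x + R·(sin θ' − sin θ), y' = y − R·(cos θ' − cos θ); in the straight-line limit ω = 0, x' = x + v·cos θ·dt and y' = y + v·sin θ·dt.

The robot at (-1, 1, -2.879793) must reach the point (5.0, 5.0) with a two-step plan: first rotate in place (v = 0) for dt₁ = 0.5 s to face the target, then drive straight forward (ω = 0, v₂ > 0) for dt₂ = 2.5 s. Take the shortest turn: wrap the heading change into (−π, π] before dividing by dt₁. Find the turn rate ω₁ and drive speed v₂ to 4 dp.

ω₁ = -5.6308, v₂ = 2.8844

heading to target = atan2(5−1, 5−-1) = 0.5880
Δθ = wrap(0.5880 − -2.8798) = -2.8154; ω₁ = Δθ/dt₁ = -5.6308
distance = √((5−-1)² + (5−1)²) = 7.2111; v₂ = distance/dt₂ = 2.8844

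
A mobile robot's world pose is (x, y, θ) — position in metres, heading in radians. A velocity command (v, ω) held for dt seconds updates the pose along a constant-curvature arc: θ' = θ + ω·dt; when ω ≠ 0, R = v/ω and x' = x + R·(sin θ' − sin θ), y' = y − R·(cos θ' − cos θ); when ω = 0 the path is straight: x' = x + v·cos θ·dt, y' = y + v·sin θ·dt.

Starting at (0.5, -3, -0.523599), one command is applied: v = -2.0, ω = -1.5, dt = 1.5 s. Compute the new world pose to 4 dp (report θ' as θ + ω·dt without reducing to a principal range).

(0.6870, -0.6012, -2.7736)

θ' = -0.5236 + -1.5·1.5 = -2.7736
R = v/ω = -2.0/-1.5 = 1.3333
x' = 0.5 + 1.3333·(sin -2.7736 − sin -0.5236) = 0.6870
y' = -3 − 1.3333·(cos -2.7736 − cos -0.5236) = -0.6012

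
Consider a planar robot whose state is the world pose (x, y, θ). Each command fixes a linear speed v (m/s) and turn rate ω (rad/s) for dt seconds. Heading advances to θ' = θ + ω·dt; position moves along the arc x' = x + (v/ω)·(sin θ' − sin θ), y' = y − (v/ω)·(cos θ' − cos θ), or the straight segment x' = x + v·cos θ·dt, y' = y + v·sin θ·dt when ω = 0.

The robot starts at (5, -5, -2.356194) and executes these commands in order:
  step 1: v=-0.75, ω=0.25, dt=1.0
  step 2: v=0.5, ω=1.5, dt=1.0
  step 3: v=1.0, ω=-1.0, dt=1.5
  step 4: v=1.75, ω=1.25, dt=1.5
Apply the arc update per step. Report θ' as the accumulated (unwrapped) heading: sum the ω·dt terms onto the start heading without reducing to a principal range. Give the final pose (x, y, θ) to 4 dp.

step 1: θ'=-2.1062 (R=-3.0000) → pose (5.4589, -4.4092, -2.1062)
step 2: θ'=-0.6062 (R=0.3333) → pose (5.5557, -4.8532, -0.6062)
step 3: θ'=-2.1062 (R=-1.0000) → pose (5.8460, -6.1852, -2.1062)
step 4: θ'=-0.2312 (R=1.4000) → pose (6.7293, -8.2622, -0.2312)

(6.7293, -8.2622, -0.2312)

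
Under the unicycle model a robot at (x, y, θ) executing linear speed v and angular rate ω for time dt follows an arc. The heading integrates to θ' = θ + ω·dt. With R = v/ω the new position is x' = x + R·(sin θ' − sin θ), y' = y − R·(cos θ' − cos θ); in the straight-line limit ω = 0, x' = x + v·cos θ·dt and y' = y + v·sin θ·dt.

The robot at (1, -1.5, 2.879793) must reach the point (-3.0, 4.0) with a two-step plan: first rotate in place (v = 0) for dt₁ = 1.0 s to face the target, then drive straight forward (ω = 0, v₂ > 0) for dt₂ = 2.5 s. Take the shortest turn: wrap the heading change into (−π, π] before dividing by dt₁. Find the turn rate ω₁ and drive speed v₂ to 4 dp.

ω₁ = -0.6802, v₂ = 2.7203

heading to target = atan2(4−-1.5, -3−1) = 2.1996
Δθ = wrap(2.1996 − 2.8798) = -0.6802; ω₁ = Δθ/dt₁ = -0.6802
distance = √((-3−1)² + (4−-1.5)²) = 6.8007; v₂ = distance/dt₂ = 2.7203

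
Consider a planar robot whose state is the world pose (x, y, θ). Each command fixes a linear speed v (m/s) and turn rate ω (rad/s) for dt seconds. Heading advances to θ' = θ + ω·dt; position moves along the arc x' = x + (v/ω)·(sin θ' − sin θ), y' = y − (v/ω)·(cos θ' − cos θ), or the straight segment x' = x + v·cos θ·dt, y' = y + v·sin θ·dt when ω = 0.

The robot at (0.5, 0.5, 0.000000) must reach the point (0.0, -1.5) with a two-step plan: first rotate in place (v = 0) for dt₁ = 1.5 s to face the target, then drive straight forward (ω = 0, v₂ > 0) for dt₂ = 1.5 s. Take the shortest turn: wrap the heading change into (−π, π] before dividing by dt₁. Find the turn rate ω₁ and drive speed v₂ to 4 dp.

ω₁ = -1.2105, v₂ = 1.3744

heading to target = atan2(-1.5−0.5, 0−0.5) = -1.8158
Δθ = wrap(-1.8158 − 0.0000) = -1.8158; ω₁ = Δθ/dt₁ = -1.2105
distance = √((0−0.5)² + (-1.5−0.5)²) = 2.0616; v₂ = distance/dt₂ = 1.3744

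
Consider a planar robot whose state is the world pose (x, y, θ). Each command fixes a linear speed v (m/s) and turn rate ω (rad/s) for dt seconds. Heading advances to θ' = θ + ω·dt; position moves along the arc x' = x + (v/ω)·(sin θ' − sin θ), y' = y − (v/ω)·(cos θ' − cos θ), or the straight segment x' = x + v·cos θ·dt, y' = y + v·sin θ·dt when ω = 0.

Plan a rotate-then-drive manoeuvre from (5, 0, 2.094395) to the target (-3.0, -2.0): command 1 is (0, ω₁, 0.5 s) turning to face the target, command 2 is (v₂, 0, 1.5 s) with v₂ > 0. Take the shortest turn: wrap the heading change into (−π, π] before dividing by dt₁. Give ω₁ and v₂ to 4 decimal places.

heading to target = atan2(-2−0, -3−5) = -2.8966
Δθ = wrap(-2.8966 − 2.0944) = 1.2922; ω₁ = Δθ/dt₁ = 2.5844
distance = √((-3−5)² + (-2−0)²) = 8.2462; v₂ = distance/dt₂ = 5.4975

ω₁ = 2.5844, v₂ = 5.4975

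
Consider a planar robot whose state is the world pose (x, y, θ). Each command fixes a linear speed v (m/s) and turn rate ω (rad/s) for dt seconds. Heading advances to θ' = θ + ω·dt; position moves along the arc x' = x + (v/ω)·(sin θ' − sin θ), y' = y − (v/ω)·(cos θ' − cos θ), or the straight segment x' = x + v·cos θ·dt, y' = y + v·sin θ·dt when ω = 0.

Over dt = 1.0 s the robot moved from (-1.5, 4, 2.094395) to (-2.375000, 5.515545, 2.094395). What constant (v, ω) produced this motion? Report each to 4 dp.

Δθ = 2.094395 − 2.094395 = 0.000000
ω = Δθ/dt = 0.000000/1.0 = 0.0000
ω = 0 → v = (Δx·cos θ + Δy·sin θ)/dt = 1.7500

v = 1.7500, ω = 0.0000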